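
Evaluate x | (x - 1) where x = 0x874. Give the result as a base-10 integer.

x = 100001110100 = 2164
x - 1 = 100001110011
OR    = 100001110111 = 2167
(x | (x - 1) sets all bits below the lowest set bit.)

2167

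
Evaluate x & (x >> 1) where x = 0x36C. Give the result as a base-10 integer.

292

x = 1101101100 = 876
x>>1 = 0110110110
AND  = 0100100100 = 292
(x & (x >> 1) has a 1 wherever x has two consecutive 1 bits.)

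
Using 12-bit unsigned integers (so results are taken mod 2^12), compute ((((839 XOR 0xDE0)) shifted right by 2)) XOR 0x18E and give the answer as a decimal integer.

839 = 001101000111
0xDE0 = 110111100000
→ XOR → 111010100111 = 3751
→ shifted right by 2 → 001110101001 = 937
0x18E = 000110001110
→ XOR → 001000100111 = 551

551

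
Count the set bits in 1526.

8

1526 = 10111110110
Count the 1s: 1 + 1 + 1 + 1 + 1 + 1 + 1 + 1 = 8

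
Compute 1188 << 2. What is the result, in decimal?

4752

1188 = 0010010100100
shift left by 2 → 1001010010000 = 4752
(equivalently, 1188 × 2^2 = 1188 × 4)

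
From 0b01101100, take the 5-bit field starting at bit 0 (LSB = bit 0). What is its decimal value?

12

v = 01101100
Shift right by 0: 01101100
Mask low 5 bits: 01100 = 12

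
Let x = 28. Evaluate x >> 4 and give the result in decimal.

28 = 11100
shift right by 4 → 00001 = 1
(equivalently, floor(28 / 16))

1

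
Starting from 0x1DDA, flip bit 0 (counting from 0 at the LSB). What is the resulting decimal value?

x = 1110111011010
bit 0 is currently 0; toggle it via x ^ (1 << 0) = x ^ 1
→ 1110111011011 = 7643

7643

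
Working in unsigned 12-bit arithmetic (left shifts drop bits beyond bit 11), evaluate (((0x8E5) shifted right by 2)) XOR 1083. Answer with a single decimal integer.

1538

0x8E5 = 100011100101
→ shifted right by 2 → 001000111001 = 569
1083 = 010000111011
→ XOR → 011000000010 = 1538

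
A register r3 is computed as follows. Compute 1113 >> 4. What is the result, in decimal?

69

1113 = 10001011001
shift right by 4 → 00001000101 = 69
(equivalently, floor(1113 / 16))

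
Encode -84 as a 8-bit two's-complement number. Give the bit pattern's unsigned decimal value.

84 in 8 bits: 01010100
Invert: 10101011
Add 1:  10101100 = 172
(Check: 2^8 - 84 = 256 - 84 = 172.)

172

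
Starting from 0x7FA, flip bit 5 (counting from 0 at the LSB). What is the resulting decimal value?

2010

x = 011111111010
bit 5 is currently 1; toggle it via x ^ (1 << 5) = x ^ 32
→ 011111011010 = 2010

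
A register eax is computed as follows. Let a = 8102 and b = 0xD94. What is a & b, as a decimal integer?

8102 = 1111110100110
0xD94 = 0110110010100
AND → 0110110000100 = 3460

3460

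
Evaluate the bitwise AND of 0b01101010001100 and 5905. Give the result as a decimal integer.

a = 1101010001100
5905 = 1011100010001
AND → 1001000000000 = 4608

4608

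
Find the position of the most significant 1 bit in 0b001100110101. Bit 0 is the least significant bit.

9

0b001100110101 = 1100110101
The topmost 1 is at position 9 (since 2^9 = 512 ≤ 821 < 1024).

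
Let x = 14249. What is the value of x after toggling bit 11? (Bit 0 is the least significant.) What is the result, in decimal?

16297

x = 0011011110101001
bit 11 is currently 0; toggle it via x ^ (1 << 11) = x ^ 2048
→ 0011111110101001 = 16297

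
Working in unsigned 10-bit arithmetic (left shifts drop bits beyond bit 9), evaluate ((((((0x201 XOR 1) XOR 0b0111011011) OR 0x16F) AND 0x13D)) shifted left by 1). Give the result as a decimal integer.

634

0x201 = 1000000001
1 = 0000000001
→ XOR → 1000000000 = 512
0b0111011011 = 0111011011
→ XOR → 1111011011 = 987
0x16F = 0101101111
→ OR → 1111111111 = 1023
0x13D = 0100111101
→ AND → 0100111101 = 317
→ shifted left by 1 (mod 2^10) → 1001111010 = 634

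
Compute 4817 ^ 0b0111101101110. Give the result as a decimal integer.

7615

4817 = 1001011010001
b = 0111101101110
XOR → 1110110111111 = 7615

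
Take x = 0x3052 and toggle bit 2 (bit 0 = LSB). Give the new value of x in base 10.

12374

x = 11000001010010
bit 2 is currently 0; toggle it via x ^ (1 << 2) = x ^ 4
→ 11000001010110 = 12374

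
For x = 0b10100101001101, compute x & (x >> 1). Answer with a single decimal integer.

x = 10100101001101 = 10573
x>>1 = 01010010100110
AND  = 00000000000100 = 4
(x & (x >> 1) has a 1 wherever x has two consecutive 1 bits.)

4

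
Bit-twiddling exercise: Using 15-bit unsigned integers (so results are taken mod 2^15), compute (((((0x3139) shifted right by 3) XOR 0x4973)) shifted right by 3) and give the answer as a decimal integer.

2538

0x3139 = 011000100111001
→ shifted right by 3 → 000011000100111 = 1575
0x4973 = 100100101110011
→ XOR → 100111101010100 = 20308
→ shifted right by 3 → 000100111101010 = 2538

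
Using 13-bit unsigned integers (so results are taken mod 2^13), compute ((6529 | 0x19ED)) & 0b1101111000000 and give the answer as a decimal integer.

6592

6529 = 1100110000001
0x19ED = 1100111101101
→ | → 1100111101101 = 6637
0b1101111000000 = 1101111000000
→ & → 1100111000000 = 6592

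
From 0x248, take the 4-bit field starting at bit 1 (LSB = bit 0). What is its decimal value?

v = 1001001000
Shift right by 1: 100100100
Mask low 4 bits: 0100 = 4

4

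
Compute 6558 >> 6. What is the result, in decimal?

102

6558 = 1100110011110
shift right by 6 → 0000001100110 = 102
(equivalently, floor(6558 / 64))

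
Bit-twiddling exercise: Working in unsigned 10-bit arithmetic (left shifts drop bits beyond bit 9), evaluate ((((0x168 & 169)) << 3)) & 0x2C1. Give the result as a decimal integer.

0x168 = 0101101000
169 = 0010101001
→ & → 0000101000 = 40
→ << 3 (mod 2^10) → 0101000000 = 320
0x2C1 = 1011000001
→ & → 0001000000 = 64

64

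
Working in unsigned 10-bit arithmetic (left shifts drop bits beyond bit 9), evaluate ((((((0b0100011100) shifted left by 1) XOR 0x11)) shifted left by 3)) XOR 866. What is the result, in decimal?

554

0b0100011100 = 0100011100
→ shifted left by 1 (mod 2^10) → 1000111000 = 568
0x11 = 0000010001
→ XOR → 1000101001 = 553
→ shifted left by 3 (mod 2^10) → 0101001000 = 328
866 = 1101100010
→ XOR → 1000101010 = 554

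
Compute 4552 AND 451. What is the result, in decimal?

448

4552 = 1000111001000
451 = 0000111000011
AND → 0000111000000 = 448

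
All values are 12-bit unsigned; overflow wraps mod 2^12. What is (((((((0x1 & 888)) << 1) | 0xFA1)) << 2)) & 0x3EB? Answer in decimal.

0x1 = 000000000001
888 = 001101111000
→ & → 000000000000 = 0
→ << 1 (mod 2^12) → 000000000000 = 0
0xFA1 = 111110100001
→ | → 111110100001 = 4001
→ << 2 (mod 2^12) → 111010000100 = 3716
0x3EB = 001111101011
→ & → 001010000000 = 640

640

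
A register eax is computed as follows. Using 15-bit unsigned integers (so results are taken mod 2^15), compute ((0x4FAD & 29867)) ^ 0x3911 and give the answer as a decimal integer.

32184

0x4FAD = 100111110101101
29867 = 111010010101011
→ & → 100010010101001 = 17577
0x3911 = 011100100010001
→ ^ → 111110110111000 = 32184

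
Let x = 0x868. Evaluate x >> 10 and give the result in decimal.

0x868 = 100001101000
shift right by 10 → 000000000010 = 2
(equivalently, floor(2152 / 1024))

2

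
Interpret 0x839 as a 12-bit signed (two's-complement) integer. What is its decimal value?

-1991

pattern = 100000111001 (MSB is 1 ⇒ negative)
Invert: 011111000110, add 1 → 011111000111 = 1991, so the value is -1991.
(Equivalently: 2105 - 2^12 = 2105 - 4096 = -1991.)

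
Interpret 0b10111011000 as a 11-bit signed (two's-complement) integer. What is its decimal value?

-552

pattern = 10111011000 (MSB is 1 ⇒ negative)
Invert: 01000100111, add 1 → 01000101000 = 552, so the value is -552.
(Equivalently: 1496 - 2^11 = 1496 - 2048 = -552.)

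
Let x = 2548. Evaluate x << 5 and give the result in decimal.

2548 = 00000100111110100
shift left by 5 → 10011111010000000 = 81536
(equivalently, 2548 × 2^5 = 2548 × 32)

81536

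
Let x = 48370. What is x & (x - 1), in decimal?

48368

x = 1011110011110010 = 48370
x - 1 = 1011110011110001
AND   = 1011110011110000 = 48368
(x & (x - 1) clears the lowest set bit of x.)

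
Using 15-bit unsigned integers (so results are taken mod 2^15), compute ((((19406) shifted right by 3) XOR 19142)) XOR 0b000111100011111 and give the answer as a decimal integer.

19616

19406 = 100101111001110
→ shifted right by 3 → 000100101111001 = 2425
19142 = 100101011000110
→ XOR → 100001110111111 = 17343
0b000111100011111 = 000111100011111
→ XOR → 100110010100000 = 19616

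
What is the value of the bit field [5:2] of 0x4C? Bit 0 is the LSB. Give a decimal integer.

3

v = 001001100
Shift right by 2: 0010011
Mask low 4 bits: 0011 = 3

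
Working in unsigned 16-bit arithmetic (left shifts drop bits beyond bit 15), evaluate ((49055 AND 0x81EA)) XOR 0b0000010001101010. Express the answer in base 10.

49055 = 1011111110011111
0x81EA = 1000000111101010
→ AND → 1000000110001010 = 33162
0b0000010001101010 = 0000010001101010
→ XOR → 1000010111100000 = 34272

34272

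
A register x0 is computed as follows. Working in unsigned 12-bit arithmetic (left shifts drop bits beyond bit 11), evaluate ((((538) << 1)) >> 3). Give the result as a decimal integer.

134

538 = 001000011010
→ << 1 (mod 2^12) → 010000110100 = 1076
→ >> 3 → 000010000110 = 134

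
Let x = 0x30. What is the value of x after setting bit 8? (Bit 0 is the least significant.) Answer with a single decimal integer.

304

x = 000110000
bit 8 is currently 0; set it via x | (1 << 8) = x | 256
→ 100110000 = 304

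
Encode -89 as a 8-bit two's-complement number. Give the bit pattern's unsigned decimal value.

167

89 in 8 bits: 01011001
Invert: 10100110
Add 1:  10100111 = 167
(Check: 2^8 - 89 = 256 - 89 = 167.)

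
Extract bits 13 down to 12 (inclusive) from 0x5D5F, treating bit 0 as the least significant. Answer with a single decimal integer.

1

v = 101110101011111
Shift right by 12: 101
Mask low 2 bits: 01 = 1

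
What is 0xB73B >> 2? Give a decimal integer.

11726

0xB73B = 1011011100111011
shift right by 2 → 0010110111001110 = 11726
(equivalently, floor(46907 / 4))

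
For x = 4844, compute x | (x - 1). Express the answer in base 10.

x = 1001011101100 = 4844
x - 1 = 1001011101011
OR    = 1001011101111 = 4847
(x | (x - 1) sets all bits below the lowest set bit.)

4847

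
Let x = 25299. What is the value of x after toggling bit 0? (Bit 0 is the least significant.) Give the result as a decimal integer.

25298

x = 110001011010011
bit 0 is currently 1; toggle it via x ^ (1 << 0) = x ^ 1
→ 110001011010010 = 25298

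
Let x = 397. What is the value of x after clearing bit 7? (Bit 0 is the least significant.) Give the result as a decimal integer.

269

x = 00110001101
bit 7 is currently 1; clear it via x & ~(1 << 7) = x & ~128
→ 00100001101 = 269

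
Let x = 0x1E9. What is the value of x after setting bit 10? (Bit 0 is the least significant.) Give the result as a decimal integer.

x = 0000111101001
bit 10 is currently 0; set it via x | (1 << 10) = x | 1024
→ 0010111101001 = 1513

1513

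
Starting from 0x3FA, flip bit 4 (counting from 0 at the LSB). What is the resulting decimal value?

x = 01111111010
bit 4 is currently 1; toggle it via x ^ (1 << 4) = x ^ 16
→ 01111101010 = 1002

1002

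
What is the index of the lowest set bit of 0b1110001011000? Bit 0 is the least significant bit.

0b1110001011000 = 1110001011000
Trailing zeros: 3, so the lowest set bit is bit 3 (value 8).

3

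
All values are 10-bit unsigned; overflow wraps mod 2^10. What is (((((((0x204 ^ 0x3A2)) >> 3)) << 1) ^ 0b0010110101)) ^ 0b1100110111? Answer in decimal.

1002

0x204 = 1000000100
0x3A2 = 1110100010
→ ^ → 0110100110 = 422
→ >> 3 → 0000110100 = 52
→ << 1 (mod 2^10) → 0001101000 = 104
0b0010110101 = 0010110101
→ ^ → 0011011101 = 221
0b1100110111 = 1100110111
→ ^ → 1111101010 = 1002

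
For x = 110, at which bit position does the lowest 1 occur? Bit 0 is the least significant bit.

1

110 = 1101110
Trailing zeros: 1, so the lowest set bit is bit 1 (value 2).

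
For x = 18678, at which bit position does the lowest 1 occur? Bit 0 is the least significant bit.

18678 = 100100011110110
Trailing zeros: 1, so the lowest set bit is bit 1 (value 2).

1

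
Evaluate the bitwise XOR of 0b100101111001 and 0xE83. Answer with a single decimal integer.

2042

a = 100101111001
0xE83 = 111010000011
XOR → 011111111010 = 2042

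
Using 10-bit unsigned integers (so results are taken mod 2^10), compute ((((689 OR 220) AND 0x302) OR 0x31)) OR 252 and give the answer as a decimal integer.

689 = 1010110001
220 = 0011011100
→ OR → 1011111101 = 765
0x302 = 1100000010
→ AND → 1000000000 = 512
0x31 = 0000110001
→ OR → 1000110001 = 561
252 = 0011111100
→ OR → 1011111101 = 765

765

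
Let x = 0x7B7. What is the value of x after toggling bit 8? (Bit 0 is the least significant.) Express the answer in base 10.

1719

x = 11110110111
bit 8 is currently 1; toggle it via x ^ (1 << 8) = x ^ 256
→ 11010110111 = 1719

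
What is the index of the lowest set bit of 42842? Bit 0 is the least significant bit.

42842 = 1010011101011010
Trailing zeros: 1, so the lowest set bit is bit 1 (value 2).

1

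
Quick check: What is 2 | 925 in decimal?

927

2 = 0000000010
925 = 1110011101
 OR → 1110011111 = 927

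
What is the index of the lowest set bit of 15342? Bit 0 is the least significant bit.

1

15342 = 11101111101110
Trailing zeros: 1, so the lowest set bit is bit 1 (value 2).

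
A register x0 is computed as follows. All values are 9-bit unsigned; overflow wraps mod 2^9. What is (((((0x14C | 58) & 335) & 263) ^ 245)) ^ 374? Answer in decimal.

0x14C = 101001100
58 = 000111010
→ | → 101111110 = 382
335 = 101001111
→ & → 101001110 = 334
263 = 100000111
→ & → 100000110 = 262
245 = 011110101
→ ^ → 111110011 = 499
374 = 101110110
→ ^ → 010000101 = 133

133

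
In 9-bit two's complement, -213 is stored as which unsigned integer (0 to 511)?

213 in 9 bits: 011010101
Invert: 100101010
Add 1:  100101011 = 299
(Check: 2^9 - 213 = 512 - 213 = 299.)

299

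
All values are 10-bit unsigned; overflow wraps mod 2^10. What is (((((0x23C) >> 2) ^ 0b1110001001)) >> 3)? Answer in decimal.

0x23C = 1000111100
→ >> 2 → 0010001111 = 143
0b1110001001 = 1110001001
→ ^ → 1100000110 = 774
→ >> 3 → 0001100000 = 96

96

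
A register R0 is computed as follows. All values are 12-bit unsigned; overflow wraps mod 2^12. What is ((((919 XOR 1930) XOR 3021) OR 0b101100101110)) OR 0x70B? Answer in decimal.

4095

919 = 001110010111
1930 = 011110001010
→ XOR → 010000011101 = 1053
3021 = 101111001101
→ XOR → 111111010000 = 4048
0b101100101110 = 101100101110
→ OR → 111111111110 = 4094
0x70B = 011100001011
→ OR → 111111111111 = 4095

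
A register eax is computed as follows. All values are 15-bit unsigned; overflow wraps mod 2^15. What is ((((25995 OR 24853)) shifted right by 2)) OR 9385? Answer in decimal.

15855

25995 = 110010110001011
24853 = 110000100010101
→ OR → 110010110011111 = 26015
→ shifted right by 2 → 001100101100111 = 6503
9385 = 010010010101001
→ OR → 011110111101111 = 15855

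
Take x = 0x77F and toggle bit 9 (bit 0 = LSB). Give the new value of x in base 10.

1407

x = 11101111111
bit 9 is currently 1; toggle it via x ^ (1 << 9) = x ^ 512
→ 10101111111 = 1407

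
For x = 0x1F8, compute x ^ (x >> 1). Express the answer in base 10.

x = 111111000 = 504
x>>1 = 011111100
XOR  = 100000100 = 260
(x ^ (x >> 1) gives the standard binary-reflected Gray code of x.)

260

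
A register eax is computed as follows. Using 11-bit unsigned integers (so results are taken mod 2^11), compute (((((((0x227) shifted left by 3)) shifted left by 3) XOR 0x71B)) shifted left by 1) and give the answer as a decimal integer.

0x227 = 01000100111
→ shifted left by 3 (mod 2^11) → 00100111000 = 312
→ shifted left by 3 (mod 2^11) → 00111000000 = 448
0x71B = 11100011011
→ XOR → 11011011011 = 1755
→ shifted left by 1 (mod 2^11) → 10110110110 = 1462

1462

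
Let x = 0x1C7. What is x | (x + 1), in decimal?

x = 111000111 = 455
x + 1 = 111001000
OR    = 111001111 = 463
(x | (x + 1) sets the lowest cleared bit.)

463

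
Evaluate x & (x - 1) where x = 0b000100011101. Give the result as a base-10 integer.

284

x = 100011101 = 285
x - 1 = 100011100
AND   = 100011100 = 284
(x & (x - 1) clears the lowest set bit of x.)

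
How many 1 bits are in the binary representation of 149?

149 = 10010101
Count the 1s: 1 + 1 + 1 + 1 = 4

4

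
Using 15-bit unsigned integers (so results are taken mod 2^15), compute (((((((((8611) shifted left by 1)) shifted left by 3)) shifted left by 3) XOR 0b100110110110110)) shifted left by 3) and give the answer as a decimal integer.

8611 = 010000110100011
→ shifted left by 1 (mod 2^15) → 100001101000110 = 17222
→ shifted left by 3 (mod 2^15) → 001101000110000 = 6704
→ shifted left by 3 (mod 2^15) → 101000110000000 = 20864
0b100110110110110 = 100110110110110
→ XOR → 001110000110110 = 7222
→ shifted left by 3 (mod 2^15) → 110000110110000 = 25008

25008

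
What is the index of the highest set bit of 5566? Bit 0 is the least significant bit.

12

5566 = 1010110111110
The topmost 1 is at position 12 (since 2^12 = 4096 ≤ 5566 < 8192).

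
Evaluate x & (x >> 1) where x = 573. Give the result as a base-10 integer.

28

x = 1000111101 = 573
x>>1 = 0100011110
AND  = 0000011100 = 28
(x & (x >> 1) has a 1 wherever x has two consecutive 1 bits.)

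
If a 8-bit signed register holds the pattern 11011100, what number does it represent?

-36

pattern = 11011100 (MSB is 1 ⇒ negative)
Invert: 00100011, add 1 → 00100100 = 36, so the value is -36.
(Equivalently: 220 - 2^8 = 220 - 256 = -36.)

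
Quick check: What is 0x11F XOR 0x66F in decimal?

0x11F = 00100011111
0x66F = 11001101111
XOR → 11101110000 = 1904

1904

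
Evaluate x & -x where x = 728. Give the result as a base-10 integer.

x = 1011011000 = 728
-x (two's complement) = …0100101000
AND   = 0000001000 = 8
(x & -x isolates the lowest set bit of x.)

8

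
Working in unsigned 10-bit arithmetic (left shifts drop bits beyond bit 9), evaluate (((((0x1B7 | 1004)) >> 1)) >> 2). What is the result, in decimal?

0x1B7 = 0110110111
1004 = 1111101100
→ | → 1111111111 = 1023
→ >> 1 → 0111111111 = 511
→ >> 2 → 0001111111 = 127

127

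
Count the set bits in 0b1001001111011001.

9

n = 1001001111011001
Count the 1s: 1 + 1 + 1 + 1 + 1 + 1 + 1 + 1 + 1 = 9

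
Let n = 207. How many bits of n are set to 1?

207 = 11001111
Count the 1s: 1 + 1 + 1 + 1 + 1 + 1 = 6

6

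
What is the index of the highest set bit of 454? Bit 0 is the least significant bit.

8

454 = 111000110
The topmost 1 is at position 8 (since 2^8 = 256 ≤ 454 < 512).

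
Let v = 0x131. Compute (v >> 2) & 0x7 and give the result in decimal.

v = 100110001
Shift right by 2: 1001100
Mask low 3 bits: 100 = 4

4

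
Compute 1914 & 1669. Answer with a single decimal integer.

1914 = 11101111010
1669 = 11010000101
AND → 11000000000 = 1536

1536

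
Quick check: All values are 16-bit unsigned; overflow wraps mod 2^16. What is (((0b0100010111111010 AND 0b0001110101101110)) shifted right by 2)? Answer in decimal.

346

0b0100010111111010 = 0100010111111010
0b0001110101101110 = 0001110101101110
→ AND → 0000010101101010 = 1386
→ shifted right by 2 → 0000000101011010 = 346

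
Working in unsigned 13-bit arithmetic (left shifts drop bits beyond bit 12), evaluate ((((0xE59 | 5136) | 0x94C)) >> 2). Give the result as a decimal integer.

0xE59 = 0111001011001
5136 = 1010000010000
→ | → 1111001011001 = 7769
0x94C = 0100101001100
→ | → 1111101011101 = 8029
→ >> 2 → 0011111010111 = 2007

2007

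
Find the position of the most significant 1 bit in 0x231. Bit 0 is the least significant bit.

9

0x231 = 1000110001
The topmost 1 is at position 9 (since 2^9 = 512 ≤ 561 < 1024).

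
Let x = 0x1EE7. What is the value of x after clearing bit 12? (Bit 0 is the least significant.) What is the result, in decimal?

x = 1111011100111
bit 12 is currently 1; clear it via x & ~(1 << 12) = x & ~4096
→ 0111011100111 = 3815

3815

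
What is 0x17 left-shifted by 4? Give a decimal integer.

368

0x17 = 000010111
shift left by 4 → 101110000 = 368
(equivalently, 23 × 2^4 = 23 × 16)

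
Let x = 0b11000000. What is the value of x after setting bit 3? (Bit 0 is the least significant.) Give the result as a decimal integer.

200

x = 11000000
bit 3 is currently 0; set it via x | (1 << 3) = x | 8
→ 11001000 = 200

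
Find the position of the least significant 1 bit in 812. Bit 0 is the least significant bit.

2

812 = 1100101100
Trailing zeros: 2, so the lowest set bit is bit 2 (value 4).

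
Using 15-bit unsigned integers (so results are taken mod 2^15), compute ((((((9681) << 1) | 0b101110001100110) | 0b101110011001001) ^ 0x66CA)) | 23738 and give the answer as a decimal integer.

9681 = 010010111010001
→ << 1 (mod 2^15) → 100101110100010 = 19362
0b101110001100110 = 101110001100110
→ | → 101111111100110 = 24550
0b101110011001001 = 101110011001001
→ | → 101111111101111 = 24559
0x66CA = 110011011001010
→ ^ → 011100100100101 = 14629
23738 = 101110010111010
→ | → 111110110111111 = 32191

32191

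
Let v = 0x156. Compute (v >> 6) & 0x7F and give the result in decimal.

5

v = 0000101010110
Shift right by 6: 0000101
Mask low 7 bits: 0000101 = 5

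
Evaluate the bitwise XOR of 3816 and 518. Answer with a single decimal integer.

3816 = 111011101000
518 = 001000000110
XOR → 110011101110 = 3310

3310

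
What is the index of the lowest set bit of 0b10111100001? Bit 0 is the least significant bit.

0b10111100001 = 10111100001
Trailing zeros: 0, so the lowest set bit is bit 0 (value 1).

0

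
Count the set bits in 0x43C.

0x43C = 10000111100
Count the 1s: 1 + 1 + 1 + 1 + 1 = 5

5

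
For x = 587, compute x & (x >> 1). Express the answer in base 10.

x = 1001001011 = 587
x>>1 = 0100100101
AND  = 0000000001 = 1
(x & (x >> 1) has a 1 wherever x has two consecutive 1 bits.)

1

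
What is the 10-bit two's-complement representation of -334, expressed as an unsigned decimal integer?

690

334 in 10 bits: 0101001110
Invert: 1010110001
Add 1:  1010110010 = 690
(Check: 2^10 - 334 = 1024 - 334 = 690.)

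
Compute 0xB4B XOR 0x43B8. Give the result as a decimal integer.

18675

0xB4B = 000101101001011
0x43B8 = 100001110111000
XOR → 100100011110011 = 18675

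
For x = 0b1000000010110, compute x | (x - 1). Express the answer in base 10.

4119

x = 1000000010110 = 4118
x - 1 = 1000000010101
OR    = 1000000010111 = 4119
(x | (x - 1) sets all bits below the lowest set bit.)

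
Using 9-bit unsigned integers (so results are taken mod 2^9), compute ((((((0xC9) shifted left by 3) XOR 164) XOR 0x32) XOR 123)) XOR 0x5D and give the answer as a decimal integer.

0xC9 = 011001001
→ shifted left by 3 (mod 2^9) → 001001000 = 72
164 = 010100100
→ XOR → 011101100 = 236
0x32 = 000110010
→ XOR → 011011110 = 222
123 = 001111011
→ XOR → 010100101 = 165
0x5D = 001011101
→ XOR → 011111000 = 248

248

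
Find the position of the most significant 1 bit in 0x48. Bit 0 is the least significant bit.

0x48 = 1001000
The topmost 1 is at position 6 (since 2^6 = 64 ≤ 72 < 128).

6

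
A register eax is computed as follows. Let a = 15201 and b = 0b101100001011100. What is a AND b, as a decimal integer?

15201 = 011101101100001
b = 101100001011100
AND → 001100001000000 = 6208

6208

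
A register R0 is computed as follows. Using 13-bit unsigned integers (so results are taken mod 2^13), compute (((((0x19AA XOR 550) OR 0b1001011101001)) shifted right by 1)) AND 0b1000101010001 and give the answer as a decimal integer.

336

0x19AA = 1100110101010
550 = 0001000100110
→ XOR → 1101110001100 = 7052
0b1001011101001 = 1001011101001
→ OR → 1101111101101 = 7149
→ shifted right by 1 → 0110111110110 = 3574
0b1000101010001 = 1000101010001
→ AND → 0000101010000 = 336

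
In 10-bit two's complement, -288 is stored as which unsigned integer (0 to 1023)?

736

288 in 10 bits: 0100100000
Invert: 1011011111
Add 1:  1011100000 = 736
(Check: 2^10 - 288 = 1024 - 288 = 736.)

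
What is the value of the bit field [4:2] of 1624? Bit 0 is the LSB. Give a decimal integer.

6

v = 11001011000
Shift right by 2: 110010110
Mask low 3 bits: 110 = 6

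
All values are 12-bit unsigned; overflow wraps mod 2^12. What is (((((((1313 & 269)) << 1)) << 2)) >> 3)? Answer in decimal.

257

1313 = 010100100001
269 = 000100001101
→ & → 000100000001 = 257
→ << 1 (mod 2^12) → 001000000010 = 514
→ << 2 (mod 2^12) → 100000001000 = 2056
→ >> 3 → 000100000001 = 257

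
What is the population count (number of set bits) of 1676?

1676 = 11010001100
Count the 1s: 1 + 1 + 1 + 1 + 1 = 5

5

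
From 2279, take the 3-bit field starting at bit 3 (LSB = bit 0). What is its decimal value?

4

v = 00100011100111
Shift right by 3: 00100011100
Mask low 3 bits: 100 = 4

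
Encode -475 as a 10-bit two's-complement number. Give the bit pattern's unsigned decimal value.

475 in 10 bits: 0111011011
Invert: 1000100100
Add 1:  1000100101 = 549
(Check: 2^10 - 475 = 1024 - 475 = 549.)

549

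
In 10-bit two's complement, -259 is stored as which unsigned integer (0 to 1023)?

765

259 in 10 bits: 0100000011
Invert: 1011111100
Add 1:  1011111101 = 765
(Check: 2^10 - 259 = 1024 - 259 = 765.)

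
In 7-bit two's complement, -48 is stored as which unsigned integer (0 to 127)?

80

48 in 7 bits: 0110000
Invert: 1001111
Add 1:  1010000 = 80
(Check: 2^7 - 48 = 128 - 48 = 80.)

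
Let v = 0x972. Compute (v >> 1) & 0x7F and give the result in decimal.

v = 100101110010
Shift right by 1: 10010111001
Mask low 7 bits: 0111001 = 57

57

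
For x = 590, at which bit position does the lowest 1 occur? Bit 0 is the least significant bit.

590 = 1001001110
Trailing zeros: 1, so the lowest set bit is bit 1 (value 2).

1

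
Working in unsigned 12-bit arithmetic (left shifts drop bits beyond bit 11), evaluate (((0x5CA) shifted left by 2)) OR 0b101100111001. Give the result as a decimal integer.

0x5CA = 010111001010
→ shifted left by 2 (mod 2^12) → 011100101000 = 1832
0b101100111001 = 101100111001
→ OR → 111100111001 = 3897

3897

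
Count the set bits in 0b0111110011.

n = 111110011
Count the 1s: 1 + 1 + 1 + 1 + 1 + 1 + 1 = 7

7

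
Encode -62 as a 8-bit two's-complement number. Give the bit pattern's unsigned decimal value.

62 in 8 bits: 00111110
Invert: 11000001
Add 1:  11000010 = 194
(Check: 2^8 - 62 = 256 - 62 = 194.)

194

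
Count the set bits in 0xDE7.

0xDE7 = 110111100111
Count the 1s: 1 + 1 + 1 + 1 + 1 + 1 + 1 + 1 + 1 = 9

9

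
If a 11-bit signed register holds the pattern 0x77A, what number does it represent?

pattern = 11101111010 (MSB is 1 ⇒ negative)
Invert: 00010000101, add 1 → 00010000110 = 134, so the value is -134.
(Equivalently: 1914 - 2^11 = 1914 - 2048 = -134.)

-134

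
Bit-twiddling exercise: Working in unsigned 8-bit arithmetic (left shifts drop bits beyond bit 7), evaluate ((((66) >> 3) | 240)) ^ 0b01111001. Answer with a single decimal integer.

66 = 01000010
→ >> 3 → 00001000 = 8
240 = 11110000
→ | → 11111000 = 248
0b01111001 = 01111001
→ ^ → 10000001 = 129

129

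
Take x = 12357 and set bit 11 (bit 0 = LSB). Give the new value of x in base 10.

14405

x = 011000001000101
bit 11 is currently 0; set it via x | (1 << 11) = x | 2048
→ 011100001000101 = 14405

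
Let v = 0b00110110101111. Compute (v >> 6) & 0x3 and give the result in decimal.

2

v = 00110110101111
Shift right by 6: 00110110
Mask low 2 bits: 10 = 2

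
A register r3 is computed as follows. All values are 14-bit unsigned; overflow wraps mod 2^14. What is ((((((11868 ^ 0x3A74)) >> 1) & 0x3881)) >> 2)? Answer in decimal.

11868 = 10111001011100
0x3A74 = 11101001110100
→ ^ → 01010000101000 = 5160
→ >> 1 → 00101000010100 = 2580
0x3881 = 11100010000001
→ & → 00100000000000 = 2048
→ >> 2 → 00001000000000 = 512

512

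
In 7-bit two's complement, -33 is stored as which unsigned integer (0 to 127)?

95

33 in 7 bits: 0100001
Invert: 1011110
Add 1:  1011111 = 95
(Check: 2^7 - 33 = 128 - 33 = 95.)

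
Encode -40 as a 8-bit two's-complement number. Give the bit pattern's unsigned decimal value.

216

40 in 8 bits: 00101000
Invert: 11010111
Add 1:  11011000 = 216
(Check: 2^8 - 40 = 256 - 40 = 216.)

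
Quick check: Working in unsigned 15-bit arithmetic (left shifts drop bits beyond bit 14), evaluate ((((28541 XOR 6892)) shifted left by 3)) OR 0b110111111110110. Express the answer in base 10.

28670

28541 = 110111101111101
6892 = 001101011101100
→ XOR → 111010110010001 = 30097
→ shifted left by 3 (mod 2^15) → 010110010001000 = 11400
0b110111111110110 = 110111111110110
→ OR → 110111111111110 = 28670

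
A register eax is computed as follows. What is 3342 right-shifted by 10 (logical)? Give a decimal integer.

3342 = 110100001110
shift right by 10 → 000000000011 = 3
(equivalently, floor(3342 / 1024))

3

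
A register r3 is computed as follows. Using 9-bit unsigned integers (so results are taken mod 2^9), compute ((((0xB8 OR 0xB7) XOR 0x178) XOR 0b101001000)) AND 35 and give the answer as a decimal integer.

3

0xB8 = 010111000
0xB7 = 010110111
→ OR → 010111111 = 191
0x178 = 101111000
→ XOR → 111000111 = 455
0b101001000 = 101001000
→ XOR → 010001111 = 143
35 = 000100011
→ AND → 000000011 = 3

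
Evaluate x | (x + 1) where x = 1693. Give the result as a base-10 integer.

1695

x = 11010011101 = 1693
x + 1 = 11010011110
OR    = 11010011111 = 1695
(x | (x + 1) sets the lowest cleared bit.)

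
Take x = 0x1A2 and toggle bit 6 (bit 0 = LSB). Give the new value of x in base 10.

482

x = 0110100010
bit 6 is currently 0; toggle it via x ^ (1 << 6) = x ^ 64
→ 0111100010 = 482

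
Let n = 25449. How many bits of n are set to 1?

8

25449 = 110001101101001
Count the 1s: 1 + 1 + 1 + 1 + 1 + 1 + 1 + 1 = 8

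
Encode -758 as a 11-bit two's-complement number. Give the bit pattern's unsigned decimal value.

1290

758 in 11 bits: 01011110110
Invert: 10100001001
Add 1:  10100001010 = 1290
(Check: 2^11 - 758 = 2048 - 758 = 1290.)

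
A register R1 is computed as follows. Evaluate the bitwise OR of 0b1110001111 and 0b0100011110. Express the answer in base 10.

a = 1110001111
b = 0100011110
 OR → 1110011111 = 927

927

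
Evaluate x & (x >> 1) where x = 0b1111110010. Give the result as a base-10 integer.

496

x = 1111110010 = 1010
x>>1 = 0111111001
AND  = 0111110000 = 496
(x & (x >> 1) has a 1 wherever x has two consecutive 1 bits.)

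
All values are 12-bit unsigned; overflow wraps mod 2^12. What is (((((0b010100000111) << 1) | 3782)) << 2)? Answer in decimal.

2872

0b010100000111 = 010100000111
→ << 1 (mod 2^12) → 101000001110 = 2574
3782 = 111011000110
→ | → 111011001110 = 3790
→ << 2 (mod 2^12) → 101100111000 = 2872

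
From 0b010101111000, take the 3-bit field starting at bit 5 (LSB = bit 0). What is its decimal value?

v = 010101111000
Shift right by 5: 0101011
Mask low 3 bits: 011 = 3

3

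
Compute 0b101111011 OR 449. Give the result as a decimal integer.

a = 101111011
449 = 111000001
 OR → 111111011 = 507

507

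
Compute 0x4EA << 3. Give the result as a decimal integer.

0x4EA = 00010011101010
shift left by 3 → 10011101010000 = 10064
(equivalently, 1258 × 2^3 = 1258 × 8)

10064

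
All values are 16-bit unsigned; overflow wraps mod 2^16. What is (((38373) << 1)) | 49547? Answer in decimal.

60363

38373 = 1001010111100101
→ << 1 (mod 2^16) → 0010101111001010 = 11210
49547 = 1100000110001011
→ | → 1110101111001011 = 60363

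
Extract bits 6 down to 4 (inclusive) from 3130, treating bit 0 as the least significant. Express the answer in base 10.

3

v = 110000111010
Shift right by 4: 11000011
Mask low 3 bits: 011 = 3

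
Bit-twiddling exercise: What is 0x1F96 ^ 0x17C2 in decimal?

2132

0x1F96 = 1111110010110
0x17C2 = 1011111000010
XOR → 0100001010100 = 2132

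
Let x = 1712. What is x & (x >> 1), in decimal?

528

x = 11010110000 = 1712
x>>1 = 01101011000
AND  = 01000010000 = 528
(x & (x >> 1) has a 1 wherever x has two consecutive 1 bits.)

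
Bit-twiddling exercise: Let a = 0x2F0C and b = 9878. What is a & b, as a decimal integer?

0x2F0C = 10111100001100
9878 = 10011010010110
AND → 10011000000100 = 9732

9732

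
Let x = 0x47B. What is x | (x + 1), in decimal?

x = 10001111011 = 1147
x + 1 = 10001111100
OR    = 10001111111 = 1151
(x | (x + 1) sets the lowest cleared bit.)

1151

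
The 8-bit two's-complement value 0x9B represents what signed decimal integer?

pattern = 10011011 (MSB is 1 ⇒ negative)
Invert: 01100100, add 1 → 01100101 = 101, so the value is -101.
(Equivalently: 155 - 2^8 = 155 - 256 = -101.)

-101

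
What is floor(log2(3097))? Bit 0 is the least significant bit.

3097 = 110000011001
The topmost 1 is at position 11 (since 2^11 = 2048 ≤ 3097 < 4096).

11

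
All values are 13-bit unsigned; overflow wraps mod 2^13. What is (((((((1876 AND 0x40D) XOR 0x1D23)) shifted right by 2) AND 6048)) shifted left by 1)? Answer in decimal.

3072

1876 = 0011101010100
0x40D = 0010000001101
→ AND → 0010000000100 = 1028
0x1D23 = 1110100100011
→ XOR → 1100100100111 = 6439
→ shifted right by 2 → 0011001001001 = 1609
6048 = 1011110100000
→ AND → 0011000000000 = 1536
→ shifted left by 1 (mod 2^13) → 0110000000000 = 3072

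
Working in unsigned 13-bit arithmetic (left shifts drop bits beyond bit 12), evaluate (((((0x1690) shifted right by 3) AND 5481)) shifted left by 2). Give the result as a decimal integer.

256

0x1690 = 1011010010000
→ shifted right by 3 → 0001011010010 = 722
5481 = 1010101101001
→ AND → 0000001000000 = 64
→ shifted left by 2 (mod 2^13) → 0000100000000 = 256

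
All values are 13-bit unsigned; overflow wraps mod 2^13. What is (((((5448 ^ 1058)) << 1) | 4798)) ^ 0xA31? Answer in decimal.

5448 = 1010101001000
1058 = 0010000100010
→ ^ → 1000101101010 = 4458
→ << 1 (mod 2^13) → 0001011010100 = 724
4798 = 1001010111110
→ | → 1001011111110 = 4862
0xA31 = 0101000110001
→ ^ → 1100011001111 = 6351

6351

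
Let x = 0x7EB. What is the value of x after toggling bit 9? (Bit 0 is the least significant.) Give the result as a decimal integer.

x = 00011111101011
bit 9 is currently 1; toggle it via x ^ (1 << 9) = x ^ 512
→ 00010111101011 = 1515

1515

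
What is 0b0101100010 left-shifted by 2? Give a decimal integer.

x = 00101100010
shift left by 2 → 10110001000 = 1416
(equivalently, 354 × 2^2 = 354 × 4)

1416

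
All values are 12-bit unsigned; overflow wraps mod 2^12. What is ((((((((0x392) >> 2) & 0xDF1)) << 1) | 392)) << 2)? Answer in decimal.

0x392 = 001110010010
→ >> 2 → 000011100100 = 228
0xDF1 = 110111110001
→ & → 000011100000 = 224
→ << 1 (mod 2^12) → 000111000000 = 448
392 = 000110001000
→ | → 000111001000 = 456
→ << 2 (mod 2^12) → 011100100000 = 1824

1824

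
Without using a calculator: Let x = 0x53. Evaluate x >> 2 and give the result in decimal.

20

0x53 = 1010011
shift right by 2 → 0010100 = 20
(equivalently, floor(83 / 4))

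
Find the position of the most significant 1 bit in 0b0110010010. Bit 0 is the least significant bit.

8

0b0110010010 = 110010010
The topmost 1 is at position 8 (since 2^8 = 256 ≤ 402 < 512).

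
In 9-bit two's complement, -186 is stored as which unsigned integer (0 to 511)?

186 in 9 bits: 010111010
Invert: 101000101
Add 1:  101000110 = 326
(Check: 2^9 - 186 = 512 - 186 = 326.)

326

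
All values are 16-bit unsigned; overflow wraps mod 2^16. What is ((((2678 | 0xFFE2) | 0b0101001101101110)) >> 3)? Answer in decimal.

8191

2678 = 0000101001110110
0xFFE2 = 1111111111100010
→ | → 1111111111110110 = 65526
0b0101001101101110 = 0101001101101110
→ | → 1111111111111110 = 65534
→ >> 3 → 0001111111111111 = 8191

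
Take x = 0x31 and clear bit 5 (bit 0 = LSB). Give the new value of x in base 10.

x = 00110001
bit 5 is currently 1; clear it via x & ~(1 << 5) = x & ~32
→ 00010001 = 17

17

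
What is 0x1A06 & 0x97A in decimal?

0x1A06 = 1101000000110
0x97A = 0100101111010
AND → 0100000000010 = 2050

2050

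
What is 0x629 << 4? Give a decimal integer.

25232

0x629 = 000011000101001
shift left by 4 → 110001010010000 = 25232
(equivalently, 1577 × 2^4 = 1577 × 16)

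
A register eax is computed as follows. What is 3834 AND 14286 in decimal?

1738

3834 = 00111011111010
14286 = 11011111001110
AND → 00011011001010 = 1738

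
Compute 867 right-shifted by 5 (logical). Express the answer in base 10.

867 = 1101100011
shift right by 5 → 0000011011 = 27
(equivalently, floor(867 / 32))

27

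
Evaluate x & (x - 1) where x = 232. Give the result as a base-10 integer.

x = 11101000 = 232
x - 1 = 11100111
AND   = 11100000 = 224
(x & (x - 1) clears the lowest set bit of x.)

224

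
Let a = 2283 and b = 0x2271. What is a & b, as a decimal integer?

97

2283 = 00100011101011
0x2271 = 10001001110001
AND → 00000001100001 = 97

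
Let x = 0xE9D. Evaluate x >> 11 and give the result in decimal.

0xE9D = 111010011101
shift right by 11 → 000000000001 = 1
(equivalently, floor(3741 / 2048))

1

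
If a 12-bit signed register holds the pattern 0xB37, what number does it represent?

pattern = 101100110111 (MSB is 1 ⇒ negative)
Invert: 010011001000, add 1 → 010011001001 = 1225, so the value is -1225.
(Equivalently: 2871 - 2^12 = 2871 - 4096 = -1225.)

-1225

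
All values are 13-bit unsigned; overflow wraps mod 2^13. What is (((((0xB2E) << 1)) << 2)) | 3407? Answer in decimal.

7551

0xB2E = 0101100101110
→ << 1 (mod 2^13) → 1011001011100 = 5724
→ << 2 (mod 2^13) → 1100101110000 = 6512
3407 = 0110101001111
→ | → 1110101111111 = 7551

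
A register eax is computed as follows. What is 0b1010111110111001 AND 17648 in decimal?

a = 1010111110111001
17648 = 0100010011110000
AND → 0000010010110000 = 1200

1200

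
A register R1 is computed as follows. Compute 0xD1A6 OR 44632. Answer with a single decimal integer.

65534

0xD1A6 = 1101000110100110
44632 = 1010111001011000
 OR → 1111111111111110 = 65534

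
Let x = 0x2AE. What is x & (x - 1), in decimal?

x = 1010101110 = 686
x - 1 = 1010101101
AND   = 1010101100 = 684
(x & (x - 1) clears the lowest set bit of x.)

684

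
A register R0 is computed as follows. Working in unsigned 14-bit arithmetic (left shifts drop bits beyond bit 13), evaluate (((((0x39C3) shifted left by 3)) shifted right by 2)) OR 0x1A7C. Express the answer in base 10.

7166

0x39C3 = 11100111000011
→ shifted left by 3 (mod 2^14) → 00111000011000 = 3608
→ shifted right by 2 → 00001110000110 = 902
0x1A7C = 01101001111100
→ OR → 01101111111110 = 7166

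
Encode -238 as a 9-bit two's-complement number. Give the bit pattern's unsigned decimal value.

238 in 9 bits: 011101110
Invert: 100010001
Add 1:  100010010 = 274
(Check: 2^9 - 238 = 512 - 238 = 274.)

274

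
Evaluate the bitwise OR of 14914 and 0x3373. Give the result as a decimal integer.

15219

14914 = 11101001000010
0x3373 = 11001101110011
 OR → 11101101110011 = 15219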